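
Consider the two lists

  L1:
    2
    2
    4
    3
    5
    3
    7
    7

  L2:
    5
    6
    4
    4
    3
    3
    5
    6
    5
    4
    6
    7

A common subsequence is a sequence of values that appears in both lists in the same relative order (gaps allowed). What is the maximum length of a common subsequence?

4

Let dp[i][j] be the LCS length of the first i values of L1 and the first j values of L2. dp[i][j] = dp[i-1][j-1]+1 when the i-th and j-th values match, else max(dp[i-1][j], dp[i][j-1]).
    ·  5  6  4  4  3  3  5  6  5  4  6  7
 ·  0  0  0  0  0  0  0  0  0  0  0  0  0
 2  0  0  0  0  0  0  0  0  0  0  0  0  0
 2  0  0  0  0  0  0  0  0  0  0  0  0  0
 4  0  0  0  1  1  1  1  1  1  1  1  1  1
 3  0  0  0  1  1  2  2  2  2  2  2  2  2
 5  0  1  1  1  1  2  2  3  3  3  3  3  3
 3  0  1  1  1  1  2  3  3  3  3  3  3  3
 7  0  1  1  1  1  2  3  3  3  3  3  3  4
 7  0  1  1  1  1  2  3  3  3  3  3  3  4
dp[8][12] = 4. One LCS (by backtracking along matches): 4, 3, 5, 7.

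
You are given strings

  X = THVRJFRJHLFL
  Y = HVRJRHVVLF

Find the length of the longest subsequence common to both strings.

Match H [2,1], V [3,2], R [4,3], J [5,4], R [7,5], H [9,6], L [10,9], F [11,10] — 8 characters in the same relative order in both, and the DP table's final entry dp[12][10] is also 8, so no common subsequence is longer.

8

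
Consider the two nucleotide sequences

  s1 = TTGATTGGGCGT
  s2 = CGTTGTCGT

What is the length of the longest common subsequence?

Let dp[i][j] be the LCS length of the first i bases of s1 and the first j bases of s2. dp[i][j] = dp[i-1][j-1]+1 when the i-th and j-th bases match, else max(dp[i-1][j], dp[i][j-1]).
    ·  C  G  T  T  G  T  C  G  T
 ·  0  0  0  0  0  0  0  0  0  0
 T  0  0  0  1  1  1  1  1  1  1
 T  0  0  0  1  2  2  2  2  2  2
 G  0  0  1  1  2  3  3  3  3  3
 A  0  0  1  1  2  3  3  3  3  3
 T  0  0  1  2  2  3  4  4  4  4
 T  0  0  1  2  3  3  4  4  4  5
 G  0  0  1  2  3  4  4  4  5  5
 G  0  0  1  2  3  4  4  4  5  5
 G  0  0  1  2  3  4  4  4  5  5
 C  0  1  1  2  3  4  4  5  5  5
 G  0  1  2  2  3  4  4  5  6  6
 T  0  1  2  3  3  4  5  5  6  7
dp[12][9] = 7. One LCS (by backtracking along matches): TTGTCGT.

7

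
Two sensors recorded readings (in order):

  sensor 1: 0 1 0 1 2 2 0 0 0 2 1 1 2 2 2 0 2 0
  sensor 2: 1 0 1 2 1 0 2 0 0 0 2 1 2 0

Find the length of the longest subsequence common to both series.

Taking 1 (sensor 1 #2, sensor 2 #1), 0 (sensor 1 #3, sensor 2 #2), 1 (sensor 1 #4, sensor 2 #3), 2 (sensor 1 #5, sensor 2 #4), 2 (sensor 1 #6, sensor 2 #7), 0 (sensor 1 #7, sensor 2 #8), 0 (sensor 1 #8, sensor 2 #9), 0 (sensor 1 #9, sensor 2 #10), 2 (sensor 1 #10, sensor 2 #11), 1 (sensor 1 #12, sensor 2 #12), 2 (sensor 1 #17, sensor 2 #13), 0 (sensor 1 #18, sensor 2 #14) gives a common subsequence of length 12. The LCS DP gives dp[18][14] = 12, so this is optimal.

12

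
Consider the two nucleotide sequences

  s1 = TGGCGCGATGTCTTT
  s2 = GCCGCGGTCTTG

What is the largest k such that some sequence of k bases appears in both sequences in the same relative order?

10

One common subsequence of length 10: G [2,1] → C [4,3] → G [5,4] → C [6,5] → G [7,6] → G [10,7] → T [11,8] → C [12,9] → T [13,10] → T [14,11]. dp[15][12] = 10 confirms this is the maximum.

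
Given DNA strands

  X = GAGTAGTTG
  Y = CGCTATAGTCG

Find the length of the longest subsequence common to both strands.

Taking G (X #1, Y #2), then A (X #2, Y #5), then T (X #4, Y #6), then A (X #5, Y #7), then G (X #6, Y #8), then T (X #7, Y #9), then G (X #9, Y #11) gives a common subsequence of length 7. dp[9][11] = 7 confirms this is the maximum.

7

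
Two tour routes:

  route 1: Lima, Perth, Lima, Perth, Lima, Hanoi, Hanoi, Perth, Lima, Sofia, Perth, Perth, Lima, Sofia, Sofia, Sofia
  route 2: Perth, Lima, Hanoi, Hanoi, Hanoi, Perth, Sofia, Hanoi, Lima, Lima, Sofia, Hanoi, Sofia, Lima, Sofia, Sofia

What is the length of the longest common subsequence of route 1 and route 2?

10

Taking Perth (route 1 #2, route 2 #1), then Lima (route 1 #3, route 2 #2), then Hanoi (route 1 #6, route 2 #4), then Hanoi (route 1 #7, route 2 #5), then Perth (route 1 #8, route 2 #6), then Lima (route 1 #9, route 2 #10), then Sofia (route 1 #10, route 2 #13), then Lima (route 1 #13, route 2 #14), then Sofia (route 1 #15, route 2 #15), then Sofia (route 1 #16, route 2 #16) gives a common subsequence of length 10. The LCS DP gives dp[16][16] = 10, so this is optimal.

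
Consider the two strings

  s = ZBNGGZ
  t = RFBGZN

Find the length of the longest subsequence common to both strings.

Let dp[i][j] be the LCS length of the first i characters of s and the first j characters of t. dp[i][j] = dp[i-1][j-1]+1 when the i-th and j-th characters match, else max(dp[i-1][j], dp[i][j-1]).
    ·  R  F  B  G  Z  N
 ·  0  0  0  0  0  0  0
 Z  0  0  0  0  0  1  1
 B  0  0  0  1  1  1  1
 N  0  0  0  1  1  1  2
 G  0  0  0  1  2  2  2
 G  0  0  0  1  2  2  2
 Z  0  0  0  1  2  3  3
dp[6][6] = 3. One LCS (by backtracking along matches): BGZ.

3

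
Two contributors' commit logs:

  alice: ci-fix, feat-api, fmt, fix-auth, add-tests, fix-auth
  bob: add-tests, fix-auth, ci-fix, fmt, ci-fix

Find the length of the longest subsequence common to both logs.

2

One common subsequence of length 2: ci-fix (alice #1, bob #3), then fmt (alice #3, bob #4), and the DP table's final entry dp[6][5] is also 2, so no common subsequence is longer.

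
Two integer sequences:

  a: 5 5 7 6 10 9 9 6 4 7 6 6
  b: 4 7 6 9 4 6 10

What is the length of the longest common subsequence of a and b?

5

Let dp[i][j] be the LCS length of the first i values of a and the first j values of b. dp[i][j] = dp[i-1][j-1]+1 when the i-th and j-th values match, else max(dp[i-1][j], dp[i][j-1]).
    ·  4  7  6  9  4  6 10
 ·  0  0  0  0  0  0  0  0
 5  0  0  0  0  0  0  0  0
 5  0  0  0  0  0  0  0  0
 7  0  0  1  1  1  1  1  1
 6  0  0  1  2  2  2  2  2
10  0  0  1  2  2  2  2  3
 9  0  0  1  2  3  3  3  3
 9  0  0  1  2  3  3  3  3
 6  0  0  1  2  3  3  4  4
 4  0  1  1  2  3  4  4  4
 7  0  1  2  2  3  4  4  4
 6  0  1  2  3  3  4  5  5
 6  0  1  2  3  3  4  5  5
dp[12][7] = 5. One LCS (by backtracking along matches): 7, 6, 9, 4, 6.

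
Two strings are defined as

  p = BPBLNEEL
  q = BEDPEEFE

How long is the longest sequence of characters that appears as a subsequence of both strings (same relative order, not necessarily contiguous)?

4

One common subsequence of length 4: B at p[1]=q[1], then P at p[2]=q[4], then E at p[6]=q[6], then E at p[7]=q[8]. Since dp[8][8] = 4, nothing longer is possible.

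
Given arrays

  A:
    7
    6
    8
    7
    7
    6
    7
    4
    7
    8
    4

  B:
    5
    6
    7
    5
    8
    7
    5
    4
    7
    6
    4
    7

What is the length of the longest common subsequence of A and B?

7

Pick 7 [1,3], then 8 [3,5], then 7 [4,6], then 7 [5,9], then 6 [6,10], then 4 [8,11], then 7 [9,12]; all 7 values appear in both, in order. dp[11][12] = 7 confirms this is the maximum.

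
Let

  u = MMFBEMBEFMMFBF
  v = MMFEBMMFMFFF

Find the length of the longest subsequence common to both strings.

9

Pick M [1,1]; then M [2,2]; then F [3,3]; then B [4,5]; then M [6,7]; then F [9,8]; then M [10,9]; then F [12,11]; then F [14,12]; all 9 characters appear in both, in order. Since dp[14][12] = 9, nothing longer is possible.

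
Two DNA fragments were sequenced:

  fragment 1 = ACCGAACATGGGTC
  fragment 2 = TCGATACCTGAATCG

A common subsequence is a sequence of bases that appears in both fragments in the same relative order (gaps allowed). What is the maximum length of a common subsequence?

9

Taking C (fragment 1 #3, fragment 2 #2) → G (fragment 1 #4, fragment 2 #3) → A (fragment 1 #5, fragment 2 #4) → A (fragment 1 #6, fragment 2 #6) → C (fragment 1 #7, fragment 2 #8) → T (fragment 1 #9, fragment 2 #9) → G (fragment 1 #10, fragment 2 #10) → T (fragment 1 #13, fragment 2 #13) → C (fragment 1 #14, fragment 2 #14) gives a common subsequence of length 9. The LCS DP gives dp[14][15] = 9, so this is optimal.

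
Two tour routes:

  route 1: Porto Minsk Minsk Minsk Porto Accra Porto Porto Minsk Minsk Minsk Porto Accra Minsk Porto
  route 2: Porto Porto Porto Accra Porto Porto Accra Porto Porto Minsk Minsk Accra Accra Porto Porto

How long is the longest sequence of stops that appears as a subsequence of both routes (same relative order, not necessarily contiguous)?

One common subsequence of length 9: Porto (route 1 #1, route 2 #5) → Porto (route 1 #5, route 2 #6) → Accra (route 1 #6, route 2 #7) → Porto (route 1 #7, route 2 #8) → Porto (route 1 #8, route 2 #9) → Minsk (route 1 #9, route 2 #10) → Minsk (route 1 #10, route 2 #11) → Porto (route 1 #12, route 2 #14) → Porto (route 1 #15, route 2 #15). Since dp[15][15] = 9, nothing longer is possible.

9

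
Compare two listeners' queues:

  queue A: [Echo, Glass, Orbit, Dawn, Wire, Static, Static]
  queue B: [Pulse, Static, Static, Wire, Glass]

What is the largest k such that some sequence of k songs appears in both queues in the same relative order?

2

Taking Static (queue A #6, queue B #2); then Static (queue A #7, queue B #3) gives a common subsequence of length 2, and the DP table's final entry dp[7][5] is also 2, so no common subsequence is longer.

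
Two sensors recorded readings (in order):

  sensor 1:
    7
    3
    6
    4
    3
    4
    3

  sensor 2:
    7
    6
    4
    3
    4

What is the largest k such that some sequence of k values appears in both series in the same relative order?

Match 7 at sensor 1[1]=sensor 2[1], 6 at sensor 1[3]=sensor 2[2], 4 at sensor 1[4]=sensor 2[3], 3 at sensor 1[5]=sensor 2[4], 4 at sensor 1[6]=sensor 2[5] — 5 values in the same relative order in both. Since dp[7][5] = 5, nothing longer is possible.

5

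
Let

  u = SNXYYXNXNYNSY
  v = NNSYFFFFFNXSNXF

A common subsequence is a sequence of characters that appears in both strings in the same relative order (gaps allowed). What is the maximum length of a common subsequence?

Pick S at u[1]=v[3]; then N at u[2]=v[10]; then X at u[3]=v[11]; then N at u[7]=v[13]; then X at u[8]=v[14]; all 5 characters appear in both, in order, and the DP table's final entry dp[13][15] is also 5, so no common subsequence is longer.

5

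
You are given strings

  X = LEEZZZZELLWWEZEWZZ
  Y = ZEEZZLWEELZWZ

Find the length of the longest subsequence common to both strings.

10

Pick E (X #2, Y #2), E (X #3, Y #3), Z (X #6, Y #4), Z (X #7, Y #5), L (X #10, Y #6), W (X #11, Y #7), E (X #13, Y #9), Z (X #14, Y #11), W (X #16, Y #12), Z (X #18, Y #13); all 10 characters appear in both, in order, and the DP table's final entry dp[18][13] is also 10, so no common subsequence is longer.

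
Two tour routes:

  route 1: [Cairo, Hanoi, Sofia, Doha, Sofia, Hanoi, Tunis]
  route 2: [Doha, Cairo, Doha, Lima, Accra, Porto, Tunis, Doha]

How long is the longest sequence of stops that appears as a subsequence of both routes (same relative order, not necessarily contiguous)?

3

Match Cairo [1,2] → Doha [4,3] → Tunis [7,7] — 3 stops in the same relative order in both, and the DP table's final entry dp[7][8] is also 3, so no common subsequence is longer.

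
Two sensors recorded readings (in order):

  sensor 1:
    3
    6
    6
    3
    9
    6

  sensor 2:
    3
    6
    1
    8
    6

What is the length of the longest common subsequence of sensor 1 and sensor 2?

3

Let dp[i][j] be the LCS length of the first i values of sensor 1 and the first j values of sensor 2. dp[i][j] = dp[i-1][j-1]+1 when the i-th and j-th values match, else max(dp[i-1][j], dp[i][j-1]).
    ·  3  6  1  8  6
 ·  0  0  0  0  0  0
 3  0  1  1  1  1  1
 6  0  1  2  2  2  2
 6  0  1  2  2  2  3
 3  0  1  2  2  2  3
 9  0  1  2  2  2  3
 6  0  1  2  2  2  3
dp[6][5] = 3. One LCS (by backtracking along matches): 3, 6, 6.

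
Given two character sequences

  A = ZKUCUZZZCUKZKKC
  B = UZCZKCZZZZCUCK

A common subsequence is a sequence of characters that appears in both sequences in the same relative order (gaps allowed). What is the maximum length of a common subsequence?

Pick Z at A[1]=B[4] → K at A[2]=B[5] → C at A[4]=B[6] → Z at A[6]=B[8] → Z at A[7]=B[9] → Z at A[8]=B[10] → C at A[9]=B[11] → U at A[10]=B[12] → K at A[14]=B[14]; all 9 characters appear in both, in order, and the DP table's final entry dp[15][14] is also 9, so no common subsequence is longer.

9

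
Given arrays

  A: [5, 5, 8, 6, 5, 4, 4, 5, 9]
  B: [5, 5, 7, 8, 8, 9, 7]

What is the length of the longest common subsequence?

Let dp[i][j] be the LCS length of the first i values of A and the first j values of B. dp[i][j] = dp[i-1][j-1]+1 when the i-th and j-th values match, else max(dp[i-1][j], dp[i][j-1]).
    ·  5  5  7  8  8  9  7
 ·  0  0  0  0  0  0  0  0
 5  0  1  1  1  1  1  1  1
 5  0  1  2  2  2  2  2  2
 8  0  1  2  2  3  3  3  3
 6  0  1  2  2  3  3  3  3
 5  0  1  2  2  3  3  3  3
 4  0  1  2  2  3  3  3  3
 4  0  1  2  2  3  3  3  3
 5  0  1  2  2  3  3  3  3
 9  0  1  2  2  3  3  4  4
dp[9][7] = 4. One LCS (by backtracking along matches): 5, 5, 8, 9.

4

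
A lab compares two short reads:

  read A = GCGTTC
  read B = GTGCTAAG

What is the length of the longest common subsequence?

Let dp[i][j] be the LCS length of the first i bases of read A and the first j bases of read B. dp[i][j] = dp[i-1][j-1]+1 when the i-th and j-th bases match, else max(dp[i-1][j], dp[i][j-1]).
    ·  G  T  G  C  T  A  A  G
 ·  0  0  0  0  0  0  0  0  0
 G  0  1  1  1  1  1  1  1  1
 C  0  1  1  1  2  2  2  2  2
 G  0  1  1  2  2  2  2  2  3
 T  0  1  2  2  2  3  3  3  3
 T  0  1  2  2  2  3  3  3  3
 C  0  1  2  2  3  3  3  3  3
dp[6][8] = 3. One LCS (by backtracking along matches): GCG.

3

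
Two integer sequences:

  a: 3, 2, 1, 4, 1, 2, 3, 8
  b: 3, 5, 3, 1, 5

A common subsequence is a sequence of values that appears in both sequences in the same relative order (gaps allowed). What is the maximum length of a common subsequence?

2

Taking 3 (a #1, b #3), 1 (a #3, b #4) gives a common subsequence of length 2. Since dp[8][5] = 2, nothing longer is possible.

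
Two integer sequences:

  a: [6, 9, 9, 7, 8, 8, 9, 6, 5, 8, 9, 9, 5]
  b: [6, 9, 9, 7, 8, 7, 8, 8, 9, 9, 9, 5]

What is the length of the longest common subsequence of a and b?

Pick 6 at a[1]=b[1]; then 9 at a[2]=b[2]; then 9 at a[3]=b[3]; then 7 at a[4]=b[6]; then 8 at a[5]=b[7]; then 8 at a[6]=b[8]; then 9 at a[7]=b[9]; then 9 at a[11]=b[10]; then 9 at a[12]=b[11]; then 5 at a[13]=b[12]; all 10 values appear in both, in order, and the DP table's final entry dp[13][12] is also 10, so no common subsequence is longer.

10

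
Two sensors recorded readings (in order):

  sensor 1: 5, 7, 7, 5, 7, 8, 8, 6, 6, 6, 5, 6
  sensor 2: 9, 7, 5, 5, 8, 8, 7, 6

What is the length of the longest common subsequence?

Let dp[i][j] be the LCS length of the first i values of sensor 1 and the first j values of sensor 2. dp[i][j] = dp[i-1][j-1]+1 when the i-th and j-th values match, else max(dp[i-1][j], dp[i][j-1]).
    ·  9  7  5  5  8  8  7  6
 ·  0  0  0  0  0  0  0  0  0
 5  0  0  0  1  1  1  1  1  1
 7  0  0  1  1  1  1  1  2  2
 7  0  0  1  1  1  1  1  2  2
 5  0  0  1  2  2  2  2  2  2
 7  0  0  1  2  2  2  2  3  3
 8  0  0  1  2  2  3  3  3  3
 8  0  0  1  2  2  3  4  4  4
 6  0  0  1  2  2  3  4  4  5
 6  0  0  1  2  2  3  4  4  5
 6  0  0  1  2  2  3  4  4  5
 5  0  0  1  2  3  3  4  4  5
 6  0  0  1  2  3  3  4  4  5
dp[12][8] = 5. One LCS (by backtracking along matches): 5, 5, 8, 8, 6.

5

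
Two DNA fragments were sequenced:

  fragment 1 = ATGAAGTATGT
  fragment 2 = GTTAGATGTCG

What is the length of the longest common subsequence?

Taking T at fragment 1[2]=fragment 2[3]; then A at fragment 1[5]=fragment 2[4]; then G at fragment 1[6]=fragment 2[5]; then A at fragment 1[8]=fragment 2[6]; then T at fragment 1[9]=fragment 2[7]; then G at fragment 1[10]=fragment 2[8]; then T at fragment 1[11]=fragment 2[9] gives a common subsequence of length 7. dp[11][11] = 7 confirms this is the maximum.

7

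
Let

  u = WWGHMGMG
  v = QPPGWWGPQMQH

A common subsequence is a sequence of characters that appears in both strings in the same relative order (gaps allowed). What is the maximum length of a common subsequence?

Match W at u[1]=v[5] → W at u[2]=v[6] → G at u[3]=v[7] → H at u[4]=v[12] — 4 characters in the same relative order in both. The LCS DP gives dp[8][12] = 4, so this is optimal.

4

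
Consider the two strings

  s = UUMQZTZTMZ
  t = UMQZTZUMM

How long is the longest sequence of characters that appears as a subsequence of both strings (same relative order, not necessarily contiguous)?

7

Let dp[i][j] be the LCS length of the first i characters of s and the first j characters of t. dp[i][j] = dp[i-1][j-1]+1 when the i-th and j-th characters match, else max(dp[i-1][j], dp[i][j-1]).
    ·  U  M  Q  Z  T  Z  U  M  M
 ·  0  0  0  0  0  0  0  0  0  0
 U  0  1  1  1  1  1  1  1  1  1
 U  0  1  1  1  1  1  1  2  2  2
 M  0  1  2  2  2  2  2  2  3  3
 Q  0  1  2  3  3  3  3  3  3  3
 Z  0  1  2  3  4  4  4  4  4  4
 T  0  1  2  3  4  5  5  5  5  5
 Z  0  1  2  3  4  5  6  6  6  6
 T  0  1  2  3  4  5  6  6  6  6
 M  0  1  2  3  4  5  6  6  7  7
 Z  0  1  2  3  4  5  6  6  7  7
dp[10][9] = 7. One LCS (by backtracking along matches): UMQZTZM.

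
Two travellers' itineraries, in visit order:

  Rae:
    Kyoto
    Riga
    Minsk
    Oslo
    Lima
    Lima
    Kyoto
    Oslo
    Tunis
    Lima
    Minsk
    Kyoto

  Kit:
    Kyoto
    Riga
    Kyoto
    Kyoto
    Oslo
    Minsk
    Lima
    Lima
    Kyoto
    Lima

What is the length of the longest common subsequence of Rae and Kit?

Pick Kyoto [1,1], then Riga [2,2], then Minsk [3,6], then Lima [5,7], then Lima [6,8], then Kyoto [7,9], then Lima [10,10]; all 7 stops appear in both, in order, and the DP table's final entry dp[12][10] is also 7, so no common subsequence is longer.

7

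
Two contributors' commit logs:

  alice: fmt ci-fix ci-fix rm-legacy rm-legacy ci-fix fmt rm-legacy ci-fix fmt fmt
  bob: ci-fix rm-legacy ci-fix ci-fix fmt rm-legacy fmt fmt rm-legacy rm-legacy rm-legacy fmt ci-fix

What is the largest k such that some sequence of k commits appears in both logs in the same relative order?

Match ci-fix at alice[2]=bob[1] → ci-fix at alice[3]=bob[3] → ci-fix at alice[6]=bob[4] → fmt at alice[7]=bob[5] → rm-legacy at alice[8]=bob[6] → fmt at alice[10]=bob[8] → fmt at alice[11]=bob[12] — 7 commits in the same relative order in both, and the DP table's final entry dp[11][13] is also 7, so no common subsequence is longer.

7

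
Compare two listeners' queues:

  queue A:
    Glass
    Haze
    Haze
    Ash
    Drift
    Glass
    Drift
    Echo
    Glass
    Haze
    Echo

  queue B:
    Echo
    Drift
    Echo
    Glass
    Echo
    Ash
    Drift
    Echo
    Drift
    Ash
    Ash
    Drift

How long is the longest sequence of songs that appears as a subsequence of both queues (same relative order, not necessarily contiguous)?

Taking Glass (queue A #1, queue B #4) → Ash (queue A #4, queue B #6) → Drift (queue A #5, queue B #9) → Drift (queue A #7, queue B #12) gives a common subsequence of length 4. The LCS DP gives dp[11][12] = 4, so this is optimal.

4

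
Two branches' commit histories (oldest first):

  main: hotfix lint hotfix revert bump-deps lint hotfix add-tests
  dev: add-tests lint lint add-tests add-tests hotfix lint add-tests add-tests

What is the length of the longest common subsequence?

Pick lint (main #2, dev #3); then hotfix (main #3, dev #6); then lint (main #6, dev #7); then add-tests (main #8, dev #9); all 4 commits appear in both, in order. Since dp[8][9] = 4, nothing longer is possible.

4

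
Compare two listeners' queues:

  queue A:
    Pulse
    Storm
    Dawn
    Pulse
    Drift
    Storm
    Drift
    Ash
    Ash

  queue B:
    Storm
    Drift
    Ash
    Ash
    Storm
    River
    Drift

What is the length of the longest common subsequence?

4

One common subsequence of length 4: Storm at queue A[2]=queue B[1] → Drift at queue A[5]=queue B[2] → Storm at queue A[6]=queue B[5] → Drift at queue A[7]=queue B[7]. The LCS DP gives dp[9][7] = 4, so this is optimal.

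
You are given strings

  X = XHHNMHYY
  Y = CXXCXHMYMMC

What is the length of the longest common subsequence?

Match X at X[1]=Y[5], H at X[3]=Y[6], M at X[5]=Y[7], Y at X[7]=Y[8] — 4 characters in the same relative order in both. dp[8][11] = 4 confirms this is the maximum.

4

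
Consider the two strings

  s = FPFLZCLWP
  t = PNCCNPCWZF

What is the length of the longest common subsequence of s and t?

One common subsequence of length 3: P (s #2, t #6), C (s #6, t #7), W (s #8, t #8). dp[9][10] = 3 confirms this is the maximum.

3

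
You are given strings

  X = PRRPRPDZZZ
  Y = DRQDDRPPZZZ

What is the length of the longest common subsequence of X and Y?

One common subsequence of length 7: R (X #2, Y #2), R (X #3, Y #6), P (X #4, Y #7), P (X #6, Y #8), Z (X #8, Y #9), Z (X #9, Y #10), Z (X #10, Y #11). Since dp[10][11] = 7, nothing longer is possible.

7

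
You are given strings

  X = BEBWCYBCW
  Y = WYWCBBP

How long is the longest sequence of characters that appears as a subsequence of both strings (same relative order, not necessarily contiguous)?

3

Let dp[i][j] be the LCS length of the first i characters of X and the first j characters of Y. dp[i][j] = dp[i-1][j-1]+1 when the i-th and j-th characters match, else max(dp[i-1][j], dp[i][j-1]).
    ·  W  Y  W  C  B  B  P
 ·  0  0  0  0  0  0  0  0
 B  0  0  0  0  0  1  1  1
 E  0  0  0  0  0  1  1  1
 B  0  0  0  0  0  1  2  2
 W  0  1  1  1  1  1  2  2
 C  0  1  1  1  2  2  2  2
 Y  0  1  2  2  2  2  2  2
 B  0  1  2  2  2  3  3  3
 C  0  1  2  2  3  3  3  3
 W  0  1  2  3  3  3  3  3
dp[9][7] = 3. One LCS (by backtracking along matches): WCB.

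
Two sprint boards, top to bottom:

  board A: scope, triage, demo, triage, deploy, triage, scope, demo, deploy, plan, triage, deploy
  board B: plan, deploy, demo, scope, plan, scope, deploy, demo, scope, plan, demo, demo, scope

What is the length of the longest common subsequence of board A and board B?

Pick scope (board A #1, board B #6), then demo (board A #3, board B #8), then scope (board A #7, board B #9), then demo (board A #8, board B #12); all 4 tasks appear in both, in order. Since dp[12][13] = 4, nothing longer is possible.

4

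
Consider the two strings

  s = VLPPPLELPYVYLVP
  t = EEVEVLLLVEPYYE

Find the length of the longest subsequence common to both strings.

7

Pick V (s #1, t #5), then L (s #2, t #7), then L (s #6, t #8), then E (s #7, t #10), then P (s #9, t #11), then Y (s #10, t #12), then Y (s #12, t #13); all 7 characters appear in both, in order, and the DP table's final entry dp[15][14] is also 7, so no common subsequence is longer.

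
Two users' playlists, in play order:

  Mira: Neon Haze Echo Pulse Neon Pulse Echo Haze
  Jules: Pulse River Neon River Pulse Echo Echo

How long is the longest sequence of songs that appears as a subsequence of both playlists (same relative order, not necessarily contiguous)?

Match Pulse at Mira[4]=Jules[1]; then Neon at Mira[5]=Jules[3]; then Pulse at Mira[6]=Jules[5]; then Echo at Mira[7]=Jules[7] — 4 songs in the same relative order in both, and the DP table's final entry dp[8][7] is also 4, so no common subsequence is longer.

4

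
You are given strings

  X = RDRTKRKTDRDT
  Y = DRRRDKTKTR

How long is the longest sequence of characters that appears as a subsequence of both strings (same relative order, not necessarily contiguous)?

Let dp[i][j] be the LCS length of the first i characters of X and the first j characters of Y. dp[i][j] = dp[i-1][j-1]+1 when the i-th and j-th characters match, else max(dp[i-1][j], dp[i][j-1]).
    ·  D  R  R  R  D  K  T  K  T  R
 ·  0  0  0  0  0  0  0  0  0  0  0
 R  0  0  1  1  1  1  1  1  1  1  1
 D  0  1  1  1  1  2  2  2  2  2  2
 R  0  1  2  2  2  2  2  2  2  2  3
 T  0  1  2  2  2  2  2  3  3  3  3
 K  0  1  2  2  2  2  3  3  4  4  4
 R  0  1  2  3  3  3  3  3  4  4  5
 K  0  1  2  3  3  3  4  4  4  4  5
 T  0  1  2  3  3  3  4  5  5  5  5
 D  0  1  2  3  3  4  4  5  5  5  5
 R  0  1  2  3  4  4  4  5  5  5  6
 D  0  1  2  3  4  5  5  5  5  5  6
 T  0  1  2  3  4  5  5  6  6  6  6
dp[12][10] = 6. One LCS (by backtracking along matches): RDTKTR.

6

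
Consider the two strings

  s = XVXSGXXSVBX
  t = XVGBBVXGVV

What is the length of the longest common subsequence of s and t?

Pick X [1,1] → V [2,6] → X [3,7] → G [5,8] → V [9,10]; all 5 characters appear in both, in order. The LCS DP gives dp[11][10] = 5, so this is optimal.

5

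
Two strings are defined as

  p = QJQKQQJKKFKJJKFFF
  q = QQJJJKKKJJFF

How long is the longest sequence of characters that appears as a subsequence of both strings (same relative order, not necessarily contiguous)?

One common subsequence of length 10: Q [1,2], then J [2,4], then J [7,5], then K [8,6], then K [9,7], then K [11,8], then J [12,9], then J [13,10], then F [16,11], then F [17,12], and the DP table's final entry dp[17][12] is also 10, so no common subsequence is longer.

10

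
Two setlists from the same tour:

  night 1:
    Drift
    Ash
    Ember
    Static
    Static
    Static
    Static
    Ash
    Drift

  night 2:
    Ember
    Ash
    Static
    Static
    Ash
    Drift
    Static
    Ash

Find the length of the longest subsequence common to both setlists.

5

Taking Ash (night 1 #2, night 2 #2); then Static (night 1 #4, night 2 #3); then Static (night 1 #5, night 2 #4); then Static (night 1 #7, night 2 #7); then Ash (night 1 #8, night 2 #8) gives a common subsequence of length 5. Since dp[9][8] = 5, nothing longer is possible.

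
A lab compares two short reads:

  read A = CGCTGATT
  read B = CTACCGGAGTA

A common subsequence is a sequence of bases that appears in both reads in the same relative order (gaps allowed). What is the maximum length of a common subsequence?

Let dp[i][j] be the LCS length of the first i bases of read A and the first j bases of read B. dp[i][j] = dp[i-1][j-1]+1 when the i-th and j-th bases match, else max(dp[i-1][j], dp[i][j-1]).
    ·  C  T  A  C  C  G  G  A  G  T  A
 ·  0  0  0  0  0  0  0  0  0  0  0  0
 C  0  1  1  1  1  1  1  1  1  1  1  1
 G  0  1  1  1  1  1  2  2  2  2  2  2
 C  0  1  1  1  2  2  2  2  2  2  2  2
 T  0  1  2  2  2  2  2  2  2  2  3  3
 G  0  1  2  2  2  2  3  3  3  3  3  3
 A  0  1  2  3  3  3  3  3  4  4  4  4
 T  0  1  2  3  3  3  3  3  4  4  5  5
 T  0  1  2  3  3  3  3  3  4  4  5  5
dp[8][11] = 5. One LCS (by backtracking along matches): CGGAT.

5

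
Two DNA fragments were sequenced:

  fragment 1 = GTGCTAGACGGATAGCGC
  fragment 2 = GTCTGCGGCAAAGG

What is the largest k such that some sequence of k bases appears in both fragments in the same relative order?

Match G at fragment 1[1]=fragment 2[1], then T at fragment 1[2]=fragment 2[2], then C at fragment 1[4]=fragment 2[3], then T at fragment 1[5]=fragment 2[4], then G at fragment 1[7]=fragment 2[5], then C at fragment 1[9]=fragment 2[6], then G at fragment 1[10]=fragment 2[7], then G at fragment 1[11]=fragment 2[8], then A at fragment 1[12]=fragment 2[11], then A at fragment 1[14]=fragment 2[12], then G at fragment 1[15]=fragment 2[13], then G at fragment 1[17]=fragment 2[14] — 12 bases in the same relative order in both. Since dp[18][14] = 12, nothing longer is possible.

12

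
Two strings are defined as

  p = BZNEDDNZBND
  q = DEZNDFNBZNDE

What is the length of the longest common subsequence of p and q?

Taking Z (p #2, q #3), N (p #3, q #4), D (p #5, q #5), N (p #7, q #7), Z (p #8, q #9), N (p #10, q #10), D (p #11, q #11) gives a common subsequence of length 7. Since dp[11][12] = 7, nothing longer is possible.

7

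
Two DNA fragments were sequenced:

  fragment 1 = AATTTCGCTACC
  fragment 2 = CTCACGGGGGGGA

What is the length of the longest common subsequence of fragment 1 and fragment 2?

4

One common subsequence of length 4: A at fragment 1[2]=fragment 2[4] → C at fragment 1[6]=fragment 2[5] → G at fragment 1[7]=fragment 2[12] → A at fragment 1[10]=fragment 2[13]. The LCS DP gives dp[12][13] = 4, so this is optimal.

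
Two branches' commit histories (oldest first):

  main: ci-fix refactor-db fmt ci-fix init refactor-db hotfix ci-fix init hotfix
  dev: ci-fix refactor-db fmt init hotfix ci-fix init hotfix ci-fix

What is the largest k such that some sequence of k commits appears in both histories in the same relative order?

8

Taking ci-fix [1,1]; then refactor-db [2,2]; then fmt [3,3]; then init [5,4]; then hotfix [7,5]; then ci-fix [8,6]; then init [9,7]; then hotfix [10,8] gives a common subsequence of length 8. dp[10][9] = 8 confirms this is the maximum.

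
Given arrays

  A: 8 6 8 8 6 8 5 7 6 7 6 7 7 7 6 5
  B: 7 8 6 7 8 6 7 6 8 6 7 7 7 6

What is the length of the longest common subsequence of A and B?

One common subsequence of length 11: 8 [1,2], then 6 [2,3], then 8 [4,5], then 6 [5,6], then 7 [8,7], then 6 [9,8], then 6 [11,10], then 7 [12,11], then 7 [13,12], then 7 [14,13], then 6 [15,14]. The LCS DP gives dp[16][14] = 11, so this is optimal.

11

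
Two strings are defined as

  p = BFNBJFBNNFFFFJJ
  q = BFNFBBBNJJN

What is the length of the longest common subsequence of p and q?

One common subsequence of length 8: B (p #1, q #1) → F (p #2, q #2) → N (p #3, q #3) → B (p #4, q #6) → B (p #7, q #7) → N (p #9, q #8) → J (p #14, q #9) → J (p #15, q #10). dp[15][11] = 8 confirms this is the maximum.

8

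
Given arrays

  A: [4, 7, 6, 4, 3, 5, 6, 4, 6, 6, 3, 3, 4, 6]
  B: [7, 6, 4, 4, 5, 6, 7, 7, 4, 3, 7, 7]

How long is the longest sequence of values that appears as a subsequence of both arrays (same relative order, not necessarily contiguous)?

Match 7 (A #2, B #1), 6 (A #3, B #2), 4 (A #4, B #4), 5 (A #6, B #5), 6 (A #7, B #6), 4 (A #8, B #9), 3 (A #11, B #10) — 7 values in the same relative order in both. The LCS DP gives dp[14][12] = 7, so this is optimal.

7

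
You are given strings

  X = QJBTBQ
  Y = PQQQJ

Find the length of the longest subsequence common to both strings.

2

Let dp[i][j] be the LCS length of the first i characters of X and the first j characters of Y. dp[i][j] = dp[i-1][j-1]+1 when the i-th and j-th characters match, else max(dp[i-1][j], dp[i][j-1]).
    ·  P  Q  Q  Q  J
 ·  0  0  0  0  0  0
 Q  0  0  1  1  1  1
 J  0  0  1  1  1  2
 B  0  0  1  1  1  2
 T  0  0  1  1  1  2
 B  0  0  1  1  1  2
 Q  0  0  1  2  2  2
dp[6][5] = 2. One LCS (by backtracking along matches): QJ.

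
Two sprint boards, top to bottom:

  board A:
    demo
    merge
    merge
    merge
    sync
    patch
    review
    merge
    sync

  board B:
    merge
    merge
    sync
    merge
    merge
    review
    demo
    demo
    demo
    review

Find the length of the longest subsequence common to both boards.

4

One common subsequence of length 4: merge at board A[2]=board B[2], merge at board A[3]=board B[4], merge at board A[4]=board B[5], review at board A[7]=board B[10]. dp[9][10] = 4 confirms this is the maximum.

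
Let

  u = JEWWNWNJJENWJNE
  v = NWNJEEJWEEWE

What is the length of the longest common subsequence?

Taking N at u[5]=v[1], then W at u[6]=v[2], then N at u[7]=v[3], then J at u[8]=v[4], then J at u[9]=v[7], then E at u[10]=v[10], then W at u[12]=v[11], then E at u[15]=v[12] gives a common subsequence of length 8. The LCS DP gives dp[15][12] = 8, so this is optimal.

8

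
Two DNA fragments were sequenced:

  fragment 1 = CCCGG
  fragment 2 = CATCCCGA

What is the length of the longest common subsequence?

4

Let dp[i][j] be the LCS length of the first i bases of fragment 1 and the first j bases of fragment 2. dp[i][j] = dp[i-1][j-1]+1 when the i-th and j-th bases match, else max(dp[i-1][j], dp[i][j-1]).
    ·  C  A  T  C  C  C  G  A
 ·  0  0  0  0  0  0  0  0  0
 C  0  1  1  1  1  1  1  1  1
 C  0  1  1  1  2  2  2  2  2
 C  0  1  1  1  2  3  3  3  3
 G  0  1  1  1  2  3  3  4  4
 G  0  1  1  1  2  3  3  4  4
dp[5][8] = 4. One LCS (by backtracking along matches): CCCG.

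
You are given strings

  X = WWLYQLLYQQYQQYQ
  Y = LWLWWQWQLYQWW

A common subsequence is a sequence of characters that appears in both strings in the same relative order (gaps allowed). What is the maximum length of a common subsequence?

6

Pick W at X[1]=Y[5], then W at X[2]=Y[7], then Q at X[5]=Y[8], then L at X[7]=Y[9], then Y at X[8]=Y[10], then Q at X[9]=Y[11]; all 6 characters appear in both, in order. The LCS DP gives dp[15][13] = 6, so this is optimal.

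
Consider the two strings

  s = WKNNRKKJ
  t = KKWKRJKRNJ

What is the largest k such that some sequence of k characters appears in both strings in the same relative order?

Let dp[i][j] be the LCS length of the first i characters of s and the first j characters of t. dp[i][j] = dp[i-1][j-1]+1 when the i-th and j-th characters match, else max(dp[i-1][j], dp[i][j-1]).
    ·  K  K  W  K  R  J  K  R  N  J
 ·  0  0  0  0  0  0  0  0  0  0  0
 W  0  0  0  1  1  1  1  1  1  1  1
 K  0  1  1  1  2  2  2  2  2  2  2
 N  0  1  1  1  2  2  2  2  2  3  3
 N  0  1  1  1  2  2  2  2  2  3  3
 R  0  1  1  1  2  3  3  3  3  3  3
 K  0  1  2  2  2  3  3  4  4  4  4
 K  0  1  2  2  3  3  3  4  4  4  4
 J  0  1  2  2  3  3  4  4  4  4  5
dp[8][10] = 5. One LCS (by backtracking along matches): WKRKJ.

5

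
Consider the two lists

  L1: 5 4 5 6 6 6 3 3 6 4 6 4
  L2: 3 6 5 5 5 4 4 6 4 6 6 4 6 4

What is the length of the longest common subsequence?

Pick 5 [1,5] → 4 [2,7] → 6 [4,8] → 6 [6,10] → 6 [9,11] → 4 [10,12] → 6 [11,13] → 4 [12,14]; all 8 values appear in both, in order, and the DP table's final entry dp[12][14] is also 8, so no common subsequence is longer.

8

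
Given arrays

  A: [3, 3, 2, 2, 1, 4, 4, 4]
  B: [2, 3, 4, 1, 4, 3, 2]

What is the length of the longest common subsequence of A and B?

Taking 3 (A #1, B #2) → 3 (A #2, B #6) → 2 (A #4, B #7) gives a common subsequence of length 3, and the DP table's final entry dp[8][7] is also 3, so no common subsequence is longer.

3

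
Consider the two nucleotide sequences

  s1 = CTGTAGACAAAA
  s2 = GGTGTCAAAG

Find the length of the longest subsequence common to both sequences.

7

Match T [2,3], then G [3,4], then T [4,5], then C [8,6], then A [9,7], then A [10,8], then A [11,9] — 7 bases in the same relative order in both. The LCS DP gives dp[12][10] = 7, so this is optimal.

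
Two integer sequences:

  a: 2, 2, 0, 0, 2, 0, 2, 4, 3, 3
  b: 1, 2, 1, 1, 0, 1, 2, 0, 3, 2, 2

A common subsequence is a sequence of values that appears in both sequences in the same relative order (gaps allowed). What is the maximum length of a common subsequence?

5

Let dp[i][j] be the LCS length of the first i values of a and the first j values of b. dp[i][j] = dp[i-1][j-1]+1 when the i-th and j-th values match, else max(dp[i-1][j], dp[i][j-1]).
    ·  1  2  1  1  0  1  2  0  3  2  2
 ·  0  0  0  0  0  0  0  0  0  0  0  0
 2  0  0  1  1  1  1  1  1  1  1  1  1
 2  0  0  1  1  1  1  1  2  2  2  2  2
 0  0  0  1  1  1  2  2  2  3  3  3  3
 0  0  0  1  1  1  2  2  2  3  3  3  3
 2  0  0  1  1  1  2  2  3  3  3  4  4
 0  0  0  1  1  1  2  2  3  4  4  4  4
 2  0  0  1  1  1  2  2  3  4  4  5  5
 4  0  0  1  1  1  2  2  3  4  4  5  5
 3  0  0  1  1  1  2  2  3  4  5  5  5
 3  0  0  1  1  1  2  2  3  4  5  5  5
dp[10][11] = 5. One LCS (by backtracking along matches): 2, 2, 0, 2, 2.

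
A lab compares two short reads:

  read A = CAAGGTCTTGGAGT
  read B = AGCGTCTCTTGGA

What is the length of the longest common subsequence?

10

Taking A at read A[3]=read B[1], then G at read A[4]=read B[2], then G at read A[5]=read B[4], then T at read A[6]=read B[7], then C at read A[7]=read B[8], then T at read A[8]=read B[9], then T at read A[9]=read B[10], then G at read A[10]=read B[11], then G at read A[11]=read B[12], then A at read A[12]=read B[13] gives a common subsequence of length 10. The LCS DP gives dp[14][13] = 10, so this is optimal.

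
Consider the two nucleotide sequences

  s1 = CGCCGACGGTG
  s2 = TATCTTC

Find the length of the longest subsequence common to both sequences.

3

Match A [6,2] → C [7,4] → T [10,6] — 3 bases in the same relative order in both. dp[11][7] = 3 confirms this is the maximum.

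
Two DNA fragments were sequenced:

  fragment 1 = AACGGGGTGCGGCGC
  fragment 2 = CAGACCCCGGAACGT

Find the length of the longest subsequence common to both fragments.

One common subsequence of length 8: A at fragment 1[1]=fragment 2[2], A at fragment 1[2]=fragment 2[4], C at fragment 1[3]=fragment 2[7], C at fragment 1[10]=fragment 2[8], G at fragment 1[11]=fragment 2[9], G at fragment 1[12]=fragment 2[10], C at fragment 1[13]=fragment 2[13], G at fragment 1[14]=fragment 2[14], and the DP table's final entry dp[15][15] is also 8, so no common subsequence is longer.

8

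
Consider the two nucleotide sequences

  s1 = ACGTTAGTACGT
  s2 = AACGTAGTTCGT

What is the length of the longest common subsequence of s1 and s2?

10

Let dp[i][j] be the LCS length of the first i bases of s1 and the first j bases of s2. dp[i][j] = dp[i-1][j-1]+1 when the i-th and j-th bases match, else max(dp[i-1][j], dp[i][j-1]).
    ·  A  A  C  G  T  A  G  T  T  C  G  T
 ·  0  0  0  0  0  0  0  0  0  0  0  0  0
 A  0  1  1  1  1  1  1  1  1  1  1  1  1
 C  0  1  1  2  2  2  2  2  2  2  2  2  2
 G  0  1  1  2  3  3  3  3  3  3  3  3  3
 T  0  1  1  2  3  4  4  4  4  4  4  4  4
 T  0  1  1  2  3  4  4  4  5  5  5  5  5
 A  0  1  2  2  3  4  5  5  5  5  5  5  5
 G  0  1  2  2  3  4  5  6  6  6  6  6  6
 T  0  1  2  2  3  4  5  6  7  7  7  7  7
 A  0  1  2  2  3  4  5  6  7  7  7  7  7
 C  0  1  2  3  3  4  5  6  7  7  8  8  8
 G  0  1  2  3  4  4  5  6  7  7  8  9  9
 T  0  1  2  3  4  5  5  6  7  8  8  9 10
dp[12][12] = 10. One LCS (by backtracking along matches): ACGTAGTCGT.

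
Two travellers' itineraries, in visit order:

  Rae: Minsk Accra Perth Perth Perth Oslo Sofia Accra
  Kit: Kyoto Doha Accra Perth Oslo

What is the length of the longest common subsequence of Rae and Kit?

3

Match Accra [2,3] → Perth [5,4] → Oslo [6,5] — 3 stops in the same relative order in both. dp[8][5] = 3 confirms this is the maximum.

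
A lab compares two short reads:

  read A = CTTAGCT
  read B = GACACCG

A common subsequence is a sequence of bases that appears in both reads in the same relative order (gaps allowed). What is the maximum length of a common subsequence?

3

One common subsequence of length 3: C (read A #1, read B #3); then A (read A #4, read B #4); then G (read A #5, read B #7). The LCS DP gives dp[7][7] = 3, so this is optimal.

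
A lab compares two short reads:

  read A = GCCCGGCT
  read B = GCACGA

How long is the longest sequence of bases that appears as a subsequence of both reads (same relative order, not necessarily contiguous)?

Let dp[i][j] be the LCS length of the first i bases of read A and the first j bases of read B. dp[i][j] = dp[i-1][j-1]+1 when the i-th and j-th bases match, else max(dp[i-1][j], dp[i][j-1]).
    ·  G  C  A  C  G  A
 ·  0  0  0  0  0  0  0
 G  0  1  1  1  1  1  1
 C  0  1  2  2  2  2  2
 C  0  1  2  2  3  3  3
 C  0  1  2  2  3  3  3
 G  0  1  2  2  3  4  4
 G  0  1  2  2  3  4  4
 C  0  1  2  2  3  4  4
 T  0  1  2  2  3  4  4
dp[8][6] = 4. One LCS (by backtracking along matches): GCCG.

4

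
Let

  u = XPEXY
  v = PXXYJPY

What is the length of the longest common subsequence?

3

Let dp[i][j] be the LCS length of the first i characters of u and the first j characters of v. dp[i][j] = dp[i-1][j-1]+1 when the i-th and j-th characters match, else max(dp[i-1][j], dp[i][j-1]).
    ·  P  X  X  Y  J  P  Y
 ·  0  0  0  0  0  0  0  0
 X  0  0  1  1  1  1  1  1
 P  0  1  1  1  1  1  2  2
 E  0  1  1  1  1  1  2  2
 X  0  1  2  2  2  2  2  2
 Y  0  1  2  2  3  3  3  3
dp[5][7] = 3. One LCS (by backtracking along matches): XPY.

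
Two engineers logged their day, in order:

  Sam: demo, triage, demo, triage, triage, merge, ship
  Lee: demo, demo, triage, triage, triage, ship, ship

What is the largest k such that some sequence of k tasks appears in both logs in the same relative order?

Match demo (Sam #1, Lee #2), triage (Sam #2, Lee #3), triage (Sam #4, Lee #4), triage (Sam #5, Lee #5), ship (Sam #7, Lee #7) — 5 tasks in the same relative order in both. The LCS DP gives dp[7][7] = 5, so this is optimal.

5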